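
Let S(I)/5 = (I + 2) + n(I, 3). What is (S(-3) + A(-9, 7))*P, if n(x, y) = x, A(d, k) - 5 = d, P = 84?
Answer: -2016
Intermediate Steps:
A(d, k) = 5 + d
S(I) = 10 + 10*I (S(I) = 5*((I + 2) + I) = 5*((2 + I) + I) = 5*(2 + 2*I) = 10 + 10*I)
(S(-3) + A(-9, 7))*P = ((10 + 10*(-3)) + (5 - 9))*84 = ((10 - 30) - 4)*84 = (-20 - 4)*84 = -24*84 = -2016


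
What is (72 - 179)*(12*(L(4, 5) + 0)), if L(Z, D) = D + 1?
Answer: -7704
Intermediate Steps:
L(Z, D) = 1 + D
(72 - 179)*(12*(L(4, 5) + 0)) = (72 - 179)*(12*((1 + 5) + 0)) = -1284*(6 + 0) = -1284*6 = -107*72 = -7704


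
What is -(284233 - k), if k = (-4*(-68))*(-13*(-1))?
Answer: -280697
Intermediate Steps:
k = 3536 (k = 272*13 = 3536)
-(284233 - k) = -(284233 - 1*3536) = -(284233 - 3536) = -1*280697 = -280697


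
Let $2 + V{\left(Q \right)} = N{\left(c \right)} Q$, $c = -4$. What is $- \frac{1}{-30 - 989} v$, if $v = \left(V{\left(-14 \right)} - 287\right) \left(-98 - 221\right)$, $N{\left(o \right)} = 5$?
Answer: $\frac{114521}{1019} \approx 112.39$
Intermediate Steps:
$V{\left(Q \right)} = -2 + 5 Q$
$v = 114521$ ($v = \left(\left(-2 + 5 \left(-14\right)\right) - 287\right) \left(-98 - 221\right) = \left(\left(-2 - 70\right) - 287\right) \left(-319\right) = \left(-72 - 287\right) \left(-319\right) = \left(-359\right) \left(-319\right) = 114521$)
$- \frac{1}{-30 - 989} v = - \frac{1}{-30 - 989} \cdot 114521 = - \frac{1}{-1019} \cdot 114521 = \left(-1\right) \left(- \frac{1}{1019}\right) 114521 = \frac{1}{1019} \cdot 114521 = \frac{114521}{1019}$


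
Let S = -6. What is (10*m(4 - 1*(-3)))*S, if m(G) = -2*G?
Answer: 840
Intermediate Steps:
(10*m(4 - 1*(-3)))*S = (10*(-2*(4 - 1*(-3))))*(-6) = (10*(-2*(4 + 3)))*(-6) = (10*(-2*7))*(-6) = (10*(-14))*(-6) = -140*(-6) = 840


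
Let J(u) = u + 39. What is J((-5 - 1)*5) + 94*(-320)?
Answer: -30071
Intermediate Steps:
J(u) = 39 + u
J((-5 - 1)*5) + 94*(-320) = (39 + (-5 - 1)*5) + 94*(-320) = (39 - 6*5) - 30080 = (39 - 30) - 30080 = 9 - 30080 = -30071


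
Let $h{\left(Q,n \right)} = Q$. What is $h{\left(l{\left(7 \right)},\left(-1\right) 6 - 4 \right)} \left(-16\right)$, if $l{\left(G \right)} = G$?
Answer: $-112$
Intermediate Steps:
$h{\left(l{\left(7 \right)},\left(-1\right) 6 - 4 \right)} \left(-16\right) = 7 \left(-16\right) = -112$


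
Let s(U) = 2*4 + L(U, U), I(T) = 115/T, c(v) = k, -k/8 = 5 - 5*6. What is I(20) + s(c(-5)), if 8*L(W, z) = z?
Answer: 155/4 ≈ 38.750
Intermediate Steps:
k = 200 (k = -8*(5 - 5*6) = -8*(5 - 30) = -8*(-25) = 200)
c(v) = 200
L(W, z) = z/8
s(U) = 8 + U/8 (s(U) = 2*4 + U/8 = 8 + U/8)
I(20) + s(c(-5)) = 115/20 + (8 + (⅛)*200) = 115*(1/20) + (8 + 25) = 23/4 + 33 = 155/4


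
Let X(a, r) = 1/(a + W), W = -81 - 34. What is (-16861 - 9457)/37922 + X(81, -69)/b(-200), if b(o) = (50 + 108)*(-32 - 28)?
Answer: -4241389919/6111509520 ≈ -0.69400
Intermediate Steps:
W = -115
b(o) = -9480 (b(o) = 158*(-60) = -9480)
X(a, r) = 1/(-115 + a) (X(a, r) = 1/(a - 115) = 1/(-115 + a))
(-16861 - 9457)/37922 + X(81, -69)/b(-200) = (-16861 - 9457)/37922 + 1/((-115 + 81)*(-9480)) = -26318*1/37922 - 1/9480/(-34) = -13159/18961 - 1/34*(-1/9480) = -13159/18961 + 1/322320 = -4241389919/6111509520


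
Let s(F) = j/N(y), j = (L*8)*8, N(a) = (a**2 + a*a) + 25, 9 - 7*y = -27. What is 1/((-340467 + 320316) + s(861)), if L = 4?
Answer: -3817/76903823 ≈ -4.9633e-5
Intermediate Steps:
y = 36/7 (y = 9/7 - 1/7*(-27) = 9/7 + 27/7 = 36/7 ≈ 5.1429)
N(a) = 25 + 2*a**2 (N(a) = (a**2 + a**2) + 25 = 2*a**2 + 25 = 25 + 2*a**2)
j = 256 (j = (4*8)*8 = 32*8 = 256)
s(F) = 12544/3817 (s(F) = 256/(25 + 2*(36/7)**2) = 256/(25 + 2*(1296/49)) = 256/(25 + 2592/49) = 256/(3817/49) = 256*(49/3817) = 12544/3817)
1/((-340467 + 320316) + s(861)) = 1/((-340467 + 320316) + 12544/3817) = 1/(-20151 + 12544/3817) = 1/(-76903823/3817) = -3817/76903823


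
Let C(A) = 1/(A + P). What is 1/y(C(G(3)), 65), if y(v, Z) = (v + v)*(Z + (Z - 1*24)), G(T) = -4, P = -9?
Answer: -13/212 ≈ -0.061321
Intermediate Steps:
C(A) = 1/(-9 + A) (C(A) = 1/(A - 9) = 1/(-9 + A))
y(v, Z) = 2*v*(-24 + 2*Z) (y(v, Z) = (2*v)*(Z + (Z - 24)) = (2*v)*(Z + (-24 + Z)) = (2*v)*(-24 + 2*Z) = 2*v*(-24 + 2*Z))
1/y(C(G(3)), 65) = 1/(4*(-12 + 65)/(-9 - 4)) = 1/(4*53/(-13)) = 1/(4*(-1/13)*53) = 1/(-212/13) = -13/212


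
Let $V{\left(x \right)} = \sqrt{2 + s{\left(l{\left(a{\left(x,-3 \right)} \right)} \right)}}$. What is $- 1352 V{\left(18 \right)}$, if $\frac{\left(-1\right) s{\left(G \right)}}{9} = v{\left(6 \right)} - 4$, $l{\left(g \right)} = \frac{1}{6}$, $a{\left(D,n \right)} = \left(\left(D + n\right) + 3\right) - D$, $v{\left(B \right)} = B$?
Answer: $- 5408 i \approx - 5408.0 i$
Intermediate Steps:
$a{\left(D,n \right)} = 3 + n$ ($a{\left(D,n \right)} = \left(3 + D + n\right) - D = 3 + n$)
$l{\left(g \right)} = \frac{1}{6}$
$s{\left(G \right)} = -18$ ($s{\left(G \right)} = - 9 \left(6 - 4\right) = \left(-9\right) 2 = -18$)
$V{\left(x \right)} = 4 i$ ($V{\left(x \right)} = \sqrt{2 - 18} = \sqrt{-16} = 4 i$)
$- 1352 V{\left(18 \right)} = - 1352 \cdot 4 i = - 5408 i$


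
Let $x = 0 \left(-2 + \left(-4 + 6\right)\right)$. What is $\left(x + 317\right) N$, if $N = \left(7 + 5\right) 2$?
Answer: $7608$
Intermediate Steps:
$N = 24$ ($N = 12 \cdot 2 = 24$)
$x = 0$ ($x = 0 \left(-2 + 2\right) = 0 \cdot 0 = 0$)
$\left(x + 317\right) N = \left(0 + 317\right) 24 = 317 \cdot 24 = 7608$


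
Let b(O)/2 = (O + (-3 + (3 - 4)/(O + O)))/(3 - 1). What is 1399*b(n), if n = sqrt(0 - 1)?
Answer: -4197 + 4197*I/2 ≈ -4197.0 + 2098.5*I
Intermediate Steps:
n = I (n = sqrt(-1) = I ≈ 1.0*I)
b(O) = -3 + O - 1/(2*O) (b(O) = 2*((O + (-3 + (3 - 4)/(O + O)))/(3 - 1)) = 2*((O + (-3 - 1/(2*O)))/2) = 2*((O + (-3 - 1/(2*O)))*(1/2)) = 2*((-3 + O - 1/(2*O))*(1/2)) = 2*(-3/2 + O/2 - 1/(4*O)) = -3 + O - 1/(2*O))
1399*b(n) = 1399*(-3 + I - (-I)/2) = 1399*(-3 + I - (-1)*I/2) = 1399*(-3 + I + I/2) = 1399*(-3 + 3*I/2) = -4197 + 4197*I/2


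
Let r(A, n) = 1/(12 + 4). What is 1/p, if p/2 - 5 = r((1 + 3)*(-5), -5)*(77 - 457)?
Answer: -2/75 ≈ -0.026667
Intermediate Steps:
r(A, n) = 1/16
p = -75/2 (p = 10 + 2*((77 - 457)/16) = 10 + 2*((1/16)*(-380)) = 10 + 2*(-95/4) = 10 - 95/2 = -75/2 ≈ -37.500)
1/p = 1/(-75/2) = -2/75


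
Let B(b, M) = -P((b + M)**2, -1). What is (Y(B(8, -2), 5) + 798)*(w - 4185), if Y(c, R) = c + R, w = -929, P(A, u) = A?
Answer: -3922438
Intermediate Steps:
B(b, M) = -(M + b)**2 (B(b, M) = -(b + M)**2 = -(M + b)**2)
Y(c, R) = R + c
(Y(B(8, -2), 5) + 798)*(w - 4185) = ((5 - (-2 + 8)**2) + 798)*(-929 - 4185) = ((5 - 1*6**2) + 798)*(-5114) = ((5 - 1*36) + 798)*(-5114) = ((5 - 36) + 798)*(-5114) = (-31 + 798)*(-5114) = 767*(-5114) = -3922438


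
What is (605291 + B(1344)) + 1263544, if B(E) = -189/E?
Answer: 119605431/64 ≈ 1.8688e+6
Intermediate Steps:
(605291 + B(1344)) + 1263544 = (605291 - 189/1344) + 1263544 = (605291 - 189*1/1344) + 1263544 = (605291 - 9/64) + 1263544 = 38738615/64 + 1263544 = 119605431/64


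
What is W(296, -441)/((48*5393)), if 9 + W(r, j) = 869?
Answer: 215/64716 ≈ 0.0033222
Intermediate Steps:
W(r, j) = 860 (W(r, j) = -9 + 869 = 860)
W(296, -441)/((48*5393)) = 860/((48*5393)) = 860/258864 = 860*(1/258864) = 215/64716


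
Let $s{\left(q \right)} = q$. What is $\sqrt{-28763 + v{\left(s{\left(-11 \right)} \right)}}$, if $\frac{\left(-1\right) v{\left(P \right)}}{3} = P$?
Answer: $13 i \sqrt{170} \approx 169.5 i$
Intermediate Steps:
$v{\left(P \right)} = - 3 P$
$\sqrt{-28763 + v{\left(s{\left(-11 \right)} \right)}} = \sqrt{-28763 - -33} = \sqrt{-28763 + 33} = \sqrt{-28730} = 13 i \sqrt{170}$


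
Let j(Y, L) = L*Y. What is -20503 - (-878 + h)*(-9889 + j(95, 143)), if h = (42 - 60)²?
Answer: 2027081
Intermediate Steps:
h = 324 (h = (-18)² = 324)
-20503 - (-878 + h)*(-9889 + j(95, 143)) = -20503 - (-878 + 324)*(-9889 + 143*95) = -20503 - (-554)*(-9889 + 13585) = -20503 - (-554)*3696 = -20503 - 1*(-2047584) = -20503 + 2047584 = 2027081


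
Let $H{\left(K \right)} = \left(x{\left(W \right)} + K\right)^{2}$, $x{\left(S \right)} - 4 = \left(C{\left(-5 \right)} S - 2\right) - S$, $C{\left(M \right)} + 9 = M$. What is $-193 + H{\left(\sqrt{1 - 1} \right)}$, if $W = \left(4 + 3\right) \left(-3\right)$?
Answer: $100296$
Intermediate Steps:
$C{\left(M \right)} = -9 + M$
$W = -21$ ($W = 7 \left(-3\right) = -21$)
$x{\left(S \right)} = 2 - 15 S$ ($x{\left(S \right)} = 4 - \left(2 + S - \left(-9 - 5\right) S\right) = 4 - \left(2 + 15 S\right) = 2 - 15 S$)
$H{\left(K \right)} = \left(317 + K\right)^{2}$ ($H{\left(K \right)} = \left(\left(2 - -315\right) + K\right)^{2} = \left(\left(2 + 315\right) + K\right)^{2} = \left(317 + K\right)^{2}$)
$-193 + H{\left(\sqrt{1 - 1} \right)} = -193 + \left(317 + \sqrt{1 - 1}\right)^{2} = -193 + \left(317 + \sqrt{0}\right)^{2} = -193 + \left(317 + 0\right)^{2} = -193 + 317^{2} = -193 + 100489 = 100296$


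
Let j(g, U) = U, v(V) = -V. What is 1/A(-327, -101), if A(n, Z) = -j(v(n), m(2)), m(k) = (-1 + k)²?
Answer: -1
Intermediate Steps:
A(n, Z) = -1 (A(n, Z) = -(-1 + 2)² = -1*1² = -1*1 = -1)
1/A(-327, -101) = 1/(-1) = -1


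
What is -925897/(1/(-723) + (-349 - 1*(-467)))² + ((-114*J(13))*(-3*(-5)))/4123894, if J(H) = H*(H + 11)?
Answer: -999909914820132051/15007485281755643 ≈ -66.627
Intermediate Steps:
J(H) = H*(11 + H)
-925897/(1/(-723) + (-349 - 1*(-467)))² + ((-114*J(13))*(-3*(-5)))/4123894 = -925897/(1/(-723) + (-349 - 1*(-467)))² + ((-1482*(11 + 13))*(-3*(-5)))/4123894 = -925897/(-1/723 + (-349 + 467))² + (-1482*24*15)*(1/4123894) = -925897/(-1/723 + 118)² + (-114*312*15)*(1/4123894) = -925897/((85313/723)²) - 35568*15*(1/4123894) = -925897/7278307969/522729 - 533520*1/4123894 = -925897*522729/7278307969 - 266760/2061947 = -483993212913/7278307969 - 266760/2061947 = -999909914820132051/15007485281755643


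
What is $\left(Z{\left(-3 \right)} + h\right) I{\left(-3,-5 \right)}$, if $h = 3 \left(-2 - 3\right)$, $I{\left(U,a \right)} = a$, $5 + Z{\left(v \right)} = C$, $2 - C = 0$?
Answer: $90$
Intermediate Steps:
$C = 2$ ($C = 2 - 0 = 2 + 0 = 2$)
$Z{\left(v \right)} = -3$ ($Z{\left(v \right)} = -5 + 2 = -3$)
$h = -15$ ($h = 3 \left(-5\right) = -15$)
$\left(Z{\left(-3 \right)} + h\right) I{\left(-3,-5 \right)} = \left(-3 - 15\right) \left(-5\right) = \left(-18\right) \left(-5\right) = 90$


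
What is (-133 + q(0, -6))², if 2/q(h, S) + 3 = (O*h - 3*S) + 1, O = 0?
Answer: 1129969/64 ≈ 17656.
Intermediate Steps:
q(h, S) = 2/(-2 - 3*S) (q(h, S) = 2/(-3 + ((0*h - 3*S) + 1)) = 2/(-3 + ((0 - 3*S) + 1)) = 2/(-3 + (-3*S + 1)) = 2/(-3 + (1 - 3*S)) = 2/(-2 - 3*S))
(-133 + q(0, -6))² = (-133 - 2/(2 + 3*(-6)))² = (-133 - 2/(2 - 18))² = (-133 - 2/(-16))² = (-133 - 2*(-1/16))² = (-133 + ⅛)² = (-1063/8)² = 1129969/64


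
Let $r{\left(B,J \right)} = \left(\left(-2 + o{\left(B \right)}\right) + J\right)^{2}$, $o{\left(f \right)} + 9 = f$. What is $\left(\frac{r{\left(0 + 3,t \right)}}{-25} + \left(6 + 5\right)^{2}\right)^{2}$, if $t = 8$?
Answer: $14641$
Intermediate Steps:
$o{\left(f \right)} = -9 + f$
$r{\left(B,J \right)} = \left(-11 + B + J\right)^{2}$ ($r{\left(B,J \right)} = \left(\left(-2 + \left(-9 + B\right)\right) + J\right)^{2} = \left(\left(-11 + B\right) + J\right)^{2} = \left(-11 + B + J\right)^{2}$)
$\left(\frac{r{\left(0 + 3,t \right)}}{-25} + \left(6 + 5\right)^{2}\right)^{2} = \left(\frac{\left(-11 + \left(0 + 3\right) + 8\right)^{2}}{-25} + \left(6 + 5\right)^{2}\right)^{2} = \left(\left(-11 + 3 + 8\right)^{2} \left(- \frac{1}{25}\right) + 11^{2}\right)^{2} = \left(0^{2} \left(- \frac{1}{25}\right) + 121\right)^{2} = \left(0 \left(- \frac{1}{25}\right) + 121\right)^{2} = \left(0 + 121\right)^{2} = 121^{2} = 14641$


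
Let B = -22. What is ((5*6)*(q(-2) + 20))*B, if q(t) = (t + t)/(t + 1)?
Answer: -15840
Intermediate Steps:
q(t) = 2*t/(1 + t) (q(t) = (2*t)/(1 + t) = 2*t/(1 + t))
((5*6)*(q(-2) + 20))*B = ((5*6)*(2*(-2)/(1 - 2) + 20))*(-22) = (30*(2*(-2)/(-1) + 20))*(-22) = (30*(2*(-2)*(-1) + 20))*(-22) = (30*(4 + 20))*(-22) = (30*24)*(-22) = 720*(-22) = -15840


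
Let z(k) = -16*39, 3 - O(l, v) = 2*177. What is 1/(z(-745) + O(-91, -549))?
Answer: -1/975 ≈ -0.0010256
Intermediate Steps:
O(l, v) = -351 (O(l, v) = 3 - 2*177 = 3 - 1*354 = 3 - 354 = -351)
z(k) = -624
1/(z(-745) + O(-91, -549)) = 1/(-624 - 351) = 1/(-975) = -1/975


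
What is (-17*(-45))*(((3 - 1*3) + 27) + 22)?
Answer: 37485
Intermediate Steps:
(-17*(-45))*(((3 - 1*3) + 27) + 22) = 765*(((3 - 3) + 27) + 22) = 765*((0 + 27) + 22) = 765*(27 + 22) = 765*49 = 37485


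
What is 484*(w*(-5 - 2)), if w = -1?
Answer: 3388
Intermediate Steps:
484*(w*(-5 - 2)) = 484*(-(-5 - 2)) = 484*(-1*(-7)) = 484*7 = 3388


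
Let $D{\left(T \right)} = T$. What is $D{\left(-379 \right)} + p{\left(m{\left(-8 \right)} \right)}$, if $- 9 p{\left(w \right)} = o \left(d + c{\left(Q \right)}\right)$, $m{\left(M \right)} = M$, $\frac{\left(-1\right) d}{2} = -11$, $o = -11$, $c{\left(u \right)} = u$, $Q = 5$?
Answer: $-346$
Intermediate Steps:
$d = 22$ ($d = \left(-2\right) \left(-11\right) = 22$)
$p{\left(w \right)} = 33$ ($p{\left(w \right)} = - \frac{\left(-11\right) \left(22 + 5\right)}{9} = - \frac{\left(-11\right) 27}{9} = \left(- \frac{1}{9}\right) \left(-297\right) = 33$)
$D{\left(-379 \right)} + p{\left(m{\left(-8 \right)} \right)} = -379 + 33 = -346$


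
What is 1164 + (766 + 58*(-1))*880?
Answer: 624204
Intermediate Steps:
1164 + (766 + 58*(-1))*880 = 1164 + (766 - 58)*880 = 1164 + 708*880 = 1164 + 623040 = 624204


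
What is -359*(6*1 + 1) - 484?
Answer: -2997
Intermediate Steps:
-359*(6*1 + 1) - 484 = -359*(6 + 1) - 484 = -359*7 - 484 = -2513 - 484 = -2997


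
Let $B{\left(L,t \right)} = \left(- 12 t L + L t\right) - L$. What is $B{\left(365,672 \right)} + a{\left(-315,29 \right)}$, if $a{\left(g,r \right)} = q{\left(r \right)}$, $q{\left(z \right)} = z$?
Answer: $-2698416$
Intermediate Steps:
$a{\left(g,r \right)} = r$
$B{\left(L,t \right)} = - L - 11 L t$ ($B{\left(L,t \right)} = \left(- 12 L t + L t\right) - L = - 11 L t - L = - L - 11 L t$)
$B{\left(365,672 \right)} + a{\left(-315,29 \right)} = \left(-1\right) 365 \left(1 + 11 \cdot 672\right) + 29 = \left(-1\right) 365 \left(1 + 7392\right) + 29 = \left(-1\right) 365 \cdot 7393 + 29 = -2698445 + 29 = -2698416$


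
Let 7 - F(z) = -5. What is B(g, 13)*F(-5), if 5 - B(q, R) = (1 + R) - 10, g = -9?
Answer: 12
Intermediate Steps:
B(q, R) = 14 - R (B(q, R) = 5 - ((1 + R) - 10) = 5 - (-9 + R) = 5 + (9 - R) = 14 - R)
F(z) = 12 (F(z) = 7 - 1*(-5) = 7 + 5 = 12)
B(g, 13)*F(-5) = (14 - 1*13)*12 = (14 - 13)*12 = 1*12 = 12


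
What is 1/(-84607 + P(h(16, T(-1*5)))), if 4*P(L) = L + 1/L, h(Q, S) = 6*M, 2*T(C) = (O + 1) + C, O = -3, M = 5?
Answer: -120/10151939 ≈ -1.1820e-5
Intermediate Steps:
T(C) = -1 + C/2 (T(C) = ((-3 + 1) + C)/2 = (-2 + C)/2 = -1 + C/2)
h(Q, S) = 30 (h(Q, S) = 6*5 = 30)
P(L) = L/4 + 1/(4*L) (P(L) = (L + 1/L)/4 = L/4 + 1/(4*L))
1/(-84607 + P(h(16, T(-1*5)))) = 1/(-84607 + (¼)*(1 + 30²)/30) = 1/(-84607 + (¼)*(1/30)*(1 + 900)) = 1/(-84607 + (¼)*(1/30)*901) = 1/(-84607 + 901/120) = 1/(-10151939/120) = -120/10151939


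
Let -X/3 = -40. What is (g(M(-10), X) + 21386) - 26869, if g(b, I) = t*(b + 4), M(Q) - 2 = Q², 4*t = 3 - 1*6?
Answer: -11125/2 ≈ -5562.5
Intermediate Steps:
X = 120 (X = -3*(-40) = 120)
t = -¾ (t = (3 - 1*6)/4 = (3 - 6)/4 = (¼)*(-3) = -¾ ≈ -0.75000)
M(Q) = 2 + Q²
g(b, I) = -3 - 3*b/4 (g(b, I) = -3*(b + 4)/4 = -3*(4 + b)/4 = -3 - 3*b/4)
(g(M(-10), X) + 21386) - 26869 = ((-3 - 3*(2 + (-10)²)/4) + 21386) - 26869 = ((-3 - 3*(2 + 100)/4) + 21386) - 26869 = ((-3 - ¾*102) + 21386) - 26869 = ((-3 - 153/2) + 21386) - 26869 = (-159/2 + 21386) - 26869 = 42613/2 - 26869 = -11125/2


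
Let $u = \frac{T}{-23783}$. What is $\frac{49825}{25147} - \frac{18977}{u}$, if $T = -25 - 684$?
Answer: $- \frac{11349559957752}{17829223} \approx -6.3657 \cdot 10^{5}$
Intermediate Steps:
$T = -709$ ($T = -25 - 684 = -709$)
$u = \frac{709}{23783}$ ($u = - \frac{709}{-23783} = \left(-709\right) \left(- \frac{1}{23783}\right) = \frac{709}{23783} \approx 0.029811$)
$\frac{49825}{25147} - \frac{18977}{u} = \frac{49825}{25147} - \frac{18977}{\frac{709}{23783}} = 49825 \cdot \frac{1}{25147} - \frac{451329991}{709} = \frac{49825}{25147} - \frac{451329991}{709} = - \frac{11349559957752}{17829223}$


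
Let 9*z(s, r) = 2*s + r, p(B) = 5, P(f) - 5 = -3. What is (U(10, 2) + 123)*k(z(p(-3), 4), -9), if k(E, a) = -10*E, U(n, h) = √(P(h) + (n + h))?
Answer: -5740/3 - 140*√14/9 ≈ -1971.5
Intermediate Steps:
P(f) = 2 (P(f) = 5 - 3 = 2)
U(n, h) = √(2 + h + n) (U(n, h) = √(2 + (n + h)) = √(2 + (h + n)) = √(2 + h + n))
z(s, r) = r/9 + 2*s/9 (z(s, r) = (2*s + r)/9 = (r + 2*s)/9 = r/9 + 2*s/9)
(U(10, 2) + 123)*k(z(p(-3), 4), -9) = (√(2 + 2 + 10) + 123)*(-10*((⅑)*4 + (2/9)*5)) = (√14 + 123)*(-10*(4/9 + 10/9)) = (123 + √14)*(-10*14/9) = (123 + √14)*(-140/9) = -5740/3 - 140*√14/9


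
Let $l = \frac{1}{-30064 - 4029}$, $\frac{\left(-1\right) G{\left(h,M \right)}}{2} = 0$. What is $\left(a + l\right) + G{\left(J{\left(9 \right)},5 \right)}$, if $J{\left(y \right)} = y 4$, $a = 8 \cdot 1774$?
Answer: $\frac{483847855}{34093} \approx 14192.0$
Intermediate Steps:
$a = 14192$
$J{\left(y \right)} = 4 y$
$G{\left(h,M \right)} = 0$ ($G{\left(h,M \right)} = \left(-2\right) 0 = 0$)
$l = - \frac{1}{34093}$ ($l = \frac{1}{-34093} = - \frac{1}{34093} \approx -2.9332 \cdot 10^{-5}$)
$\left(a + l\right) + G{\left(J{\left(9 \right)},5 \right)} = \left(14192 - \frac{1}{34093}\right) + 0 = \frac{483847855}{34093} + 0 = \frac{483847855}{34093}$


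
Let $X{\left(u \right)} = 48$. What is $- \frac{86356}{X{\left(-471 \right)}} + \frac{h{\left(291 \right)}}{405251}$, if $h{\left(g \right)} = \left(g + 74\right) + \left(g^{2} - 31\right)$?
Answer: $- \frac{1249706237}{694716} \approx -1798.9$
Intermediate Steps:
$h{\left(g \right)} = 43 + g + g^{2}$ ($h{\left(g \right)} = \left(74 + g\right) + \left(-31 + g^{2}\right) = 43 + g + g^{2}$)
$- \frac{86356}{X{\left(-471 \right)}} + \frac{h{\left(291 \right)}}{405251} = - \frac{86356}{48} + \frac{43 + 291 + 291^{2}}{405251} = \left(-86356\right) \frac{1}{48} + \left(43 + 291 + 84681\right) \frac{1}{405251} = - \frac{21589}{12} + 85015 \cdot \frac{1}{405251} = - \frac{21589}{12} + \frac{12145}{57893} = - \frac{1249706237}{694716}$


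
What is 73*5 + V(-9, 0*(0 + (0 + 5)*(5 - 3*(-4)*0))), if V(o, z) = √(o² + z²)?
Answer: 374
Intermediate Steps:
73*5 + V(-9, 0*(0 + (0 + 5)*(5 - 3*(-4)*0))) = 73*5 + √((-9)² + (0*(0 + (0 + 5)*(5 - 3*(-4)*0)))²) = 365 + √(81 + (0*(0 + 5*(5 + 12*0)))²) = 365 + √(81 + (0*(0 + 5*(5 + 0)))²) = 365 + √(81 + (0*(0 + 5*5))²) = 365 + √(81 + (0*(0 + 25))²) = 365 + √(81 + (0*25)²) = 365 + √(81 + 0²) = 365 + √(81 + 0) = 365 + √81 = 365 + 9 = 374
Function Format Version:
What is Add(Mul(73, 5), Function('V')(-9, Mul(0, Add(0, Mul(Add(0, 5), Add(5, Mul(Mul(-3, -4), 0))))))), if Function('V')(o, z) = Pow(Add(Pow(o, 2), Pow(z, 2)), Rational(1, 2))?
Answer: 374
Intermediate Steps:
Add(Mul(73, 5), Function('V')(-9, Mul(0, Add(0, Mul(Add(0, 5), Add(5, Mul(Mul(-3, -4), 0))))))) = Add(Mul(73, 5), Pow(Add(Pow(-9, 2), Pow(Mul(0, Add(0, Mul(Add(0, 5), Add(5, Mul(Mul(-3, -4), 0))))), 2)), Rational(1, 2))) = Add(365, Pow(Add(81, Pow(Mul(0, Add(0, Mul(5, Add(5, Mul(12, 0))))), 2)), Rational(1, 2))) = Add(365, Pow(Add(81, Pow(Mul(0, Add(0, Mul(5, Add(5, 0)))), 2)), Rational(1, 2))) = Add(365, Pow(Add(81, Pow(Mul(0, Add(0, Mul(5, 5))), 2)), Rational(1, 2))) = Add(365, Pow(Add(81, Pow(Mul(0, Add(0, 25)), 2)), Rational(1, 2))) = Add(365, Pow(Add(81, Pow(Mul(0, 25), 2)), Rational(1, 2))) = Add(365, Pow(Add(81, Pow(0, 2)), Rational(1, 2))) = Add(365, Pow(Add(81, 0), Rational(1, 2))) = Add(365, Pow(81, Rational(1, 2))) = Add(365, 9) = 374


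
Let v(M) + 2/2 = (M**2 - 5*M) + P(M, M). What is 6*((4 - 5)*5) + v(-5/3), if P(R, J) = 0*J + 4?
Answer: -143/9 ≈ -15.889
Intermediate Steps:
P(R, J) = 4 (P(R, J) = 0 + 4 = 4)
v(M) = 3 + M**2 - 5*M (v(M) = -1 + ((M**2 - 5*M) + 4) = -1 + (4 + M**2 - 5*M) = 3 + M**2 - 5*M)
6*((4 - 5)*5) + v(-5/3) = 6*((4 - 5)*5) + (3 + (-5/3)**2 - (-25)/3) = 6*(-1*5) + (3 + (-5*1/3)**2 - (-25)/3) = 6*(-5) + (3 + (-5/3)**2 - 5*(-5/3)) = -30 + (3 + 25/9 + 25/3) = -30 + 127/9 = -143/9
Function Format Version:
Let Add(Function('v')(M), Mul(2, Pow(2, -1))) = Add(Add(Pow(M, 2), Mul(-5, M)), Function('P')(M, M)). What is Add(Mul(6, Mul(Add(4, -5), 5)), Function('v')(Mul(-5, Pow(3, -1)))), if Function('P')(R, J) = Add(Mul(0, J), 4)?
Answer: Rational(-143, 9) ≈ -15.889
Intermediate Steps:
Function('P')(R, J) = 4 (Function('P')(R, J) = Add(0, 4) = 4)
Function('v')(M) = Add(3, Pow(M, 2), Mul(-5, M)) (Function('v')(M) = Add(-1, Add(Add(Pow(M, 2), Mul(-5, M)), 4)) = Add(-1, Add(4, Pow(M, 2), Mul(-5, M))) = Add(3, Pow(M, 2), Mul(-5, M)))
Add(Mul(6, Mul(Add(4, -5), 5)), Function('v')(Mul(-5, Pow(3, -1)))) = Add(Mul(6, Mul(Add(4, -5), 5)), Add(3, Pow(Mul(-5, Pow(3, -1)), 2), Mul(-5, Mul(-5, Pow(3, -1))))) = Add(Mul(6, Mul(-1, 5)), Add(3, Pow(Mul(-5, Rational(1, 3)), 2), Mul(-5, Mul(-5, Rational(1, 3))))) = Add(Mul(6, -5), Add(3, Pow(Rational(-5, 3), 2), Mul(-5, Rational(-5, 3)))) = Add(-30, Add(3, Rational(25, 9), Rational(25, 3))) = Add(-30, Rational(127, 9)) = Rational(-143, 9)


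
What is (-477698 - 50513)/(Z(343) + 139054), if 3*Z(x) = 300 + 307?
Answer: -6801/1793 ≈ -3.7931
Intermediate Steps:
Z(x) = 607/3 (Z(x) = (300 + 307)/3 = (⅓)*607 = 607/3)
(-477698 - 50513)/(Z(343) + 139054) = (-477698 - 50513)/(607/3 + 139054) = -528211/417769/3 = -528211*3/417769 = -6801/1793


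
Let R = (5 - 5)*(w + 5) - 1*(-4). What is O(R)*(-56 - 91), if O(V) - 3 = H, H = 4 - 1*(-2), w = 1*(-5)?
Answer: -1323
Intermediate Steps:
w = -5
H = 6 (H = 4 + 2 = 6)
R = 4 (R = (5 - 5)*(-5 + 5) - 1*(-4) = 0*0 + 4 = 0 + 4 = 4)
O(V) = 9 (O(V) = 3 + 6 = 9)
O(R)*(-56 - 91) = 9*(-56 - 91) = 9*(-147) = -1323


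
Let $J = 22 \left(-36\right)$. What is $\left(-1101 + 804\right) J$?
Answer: $235224$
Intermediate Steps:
$J = -792$
$\left(-1101 + 804\right) J = \left(-1101 + 804\right) \left(-792\right) = \left(-297\right) \left(-792\right) = 235224$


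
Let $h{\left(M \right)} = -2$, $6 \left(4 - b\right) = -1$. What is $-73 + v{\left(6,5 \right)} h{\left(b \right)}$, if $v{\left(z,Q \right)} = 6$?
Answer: $-85$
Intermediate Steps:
$b = \frac{25}{6}$ ($b = 4 - - \frac{1}{6} = 4 + \frac{1}{6} = \frac{25}{6} \approx 4.1667$)
$-73 + v{\left(6,5 \right)} h{\left(b \right)} = -73 + 6 \left(-2\right) = -73 - 12 = -85$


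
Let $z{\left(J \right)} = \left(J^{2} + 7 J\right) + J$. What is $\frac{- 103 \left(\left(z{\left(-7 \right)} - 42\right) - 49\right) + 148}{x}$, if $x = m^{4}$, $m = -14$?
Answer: $\frac{5121}{19208} \approx 0.26661$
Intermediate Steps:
$z{\left(J \right)} = J^{2} + 8 J$
$x = 38416$ ($x = \left(-14\right)^{4} = 38416$)
$\frac{- 103 \left(\left(z{\left(-7 \right)} - 42\right) - 49\right) + 148}{x} = \frac{- 103 \left(\left(- 7 \left(8 - 7\right) - 42\right) - 49\right) + 148}{38416} = \left(- 103 \left(\left(\left(-7\right) 1 - 42\right) - 49\right) + 148\right) \frac{1}{38416} = \left(- 103 \left(\left(-7 - 42\right) - 49\right) + 148\right) \frac{1}{38416} = \left(- 103 \left(-49 - 49\right) + 148\right) \frac{1}{38416} = \left(\left(-103\right) \left(-98\right) + 148\right) \frac{1}{38416} = \left(10094 + 148\right) \frac{1}{38416} = 10242 \cdot \frac{1}{38416} = \frac{5121}{19208}$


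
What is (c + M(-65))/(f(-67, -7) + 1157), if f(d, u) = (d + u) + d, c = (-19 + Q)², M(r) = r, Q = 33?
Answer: 131/1016 ≈ 0.12894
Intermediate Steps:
c = 196 (c = (-19 + 33)² = 14² = 196)
f(d, u) = u + 2*d
(c + M(-65))/(f(-67, -7) + 1157) = (196 - 65)/((-7 + 2*(-67)) + 1157) = 131/((-7 - 134) + 1157) = 131/(-141 + 1157) = 131/1016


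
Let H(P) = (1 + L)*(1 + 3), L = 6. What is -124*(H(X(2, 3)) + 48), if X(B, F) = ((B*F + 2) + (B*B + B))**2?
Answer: -9424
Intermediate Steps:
X(B, F) = (2 + B + B**2 + B*F)**2 (X(B, F) = ((2 + B*F) + (B**2 + B))**2 = ((2 + B*F) + (B + B**2))**2 = (2 + B + B**2 + B*F)**2)
H(P) = 28 (H(P) = (1 + 6)*(1 + 3) = 7*4 = 28)
-124*(H(X(2, 3)) + 48) = -124*(28 + 48) = -124*76 = -9424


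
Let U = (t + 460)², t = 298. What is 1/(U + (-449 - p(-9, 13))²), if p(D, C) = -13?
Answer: 1/764660 ≈ 1.3078e-6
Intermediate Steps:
U = 574564 (U = (298 + 460)² = 758² = 574564)
1/(U + (-449 - p(-9, 13))²) = 1/(574564 + (-449 - 1*(-13))²) = 1/(574564 + (-449 + 13)²) = 1/(574564 + (-436)²) = 1/(574564 + 190096) = 1/764660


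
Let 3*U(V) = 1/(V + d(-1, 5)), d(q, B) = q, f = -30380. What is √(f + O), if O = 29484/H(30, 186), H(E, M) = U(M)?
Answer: 2*√4083310 ≈ 4041.4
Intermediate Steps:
U(V) = 1/(3*(-1 + V)) (U(V) = 1/(3*(V - 1)) = 1/(3*(-1 + V)))
H(E, M) = 1/(3*(-1 + M))
O = 16363620 (O = 29484/((1/(3*(-1 + 186)))) = 29484/(((⅓)/185)) = 29484/(((⅓)*(1/185))) = 29484/(1/555) = 29484*555 = 16363620)
√(f + O) = √(-30380 + 16363620) = √16333240 = 2*√4083310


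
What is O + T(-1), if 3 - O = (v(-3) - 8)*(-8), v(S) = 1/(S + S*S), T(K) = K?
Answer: -182/3 ≈ -60.667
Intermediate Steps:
v(S) = 1/(S + S²)
O = -179/3 (O = 3 - (1/((-3)*(1 - 3)) - 8)*(-8) = 3 - (-⅓/(-2) - 8)*(-8) = 3 - (-⅓*(-½) - 8)*(-8) = 3 - (⅙ - 8)*(-8) = 3 - (-47)*(-8)/6 = 3 - 1*188/3 = 3 - 188/3 = -179/3 ≈ -59.667)
O + T(-1) = -179/3 - 1 = -182/3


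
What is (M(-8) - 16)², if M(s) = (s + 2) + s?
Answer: 900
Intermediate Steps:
M(s) = 2 + 2*s (M(s) = (2 + s) + s = 2 + 2*s)
(M(-8) - 16)² = ((2 + 2*(-8)) - 16)² = ((2 - 16) - 16)² = (-14 - 16)² = (-30)² = 900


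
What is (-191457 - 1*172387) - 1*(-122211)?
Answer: -241633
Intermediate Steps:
(-191457 - 1*172387) - 1*(-122211) = (-191457 - 172387) + 122211 = -363844 + 122211 = -241633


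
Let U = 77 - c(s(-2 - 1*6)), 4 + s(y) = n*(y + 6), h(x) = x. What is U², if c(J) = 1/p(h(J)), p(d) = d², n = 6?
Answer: 388523521/65536 ≈ 5928.4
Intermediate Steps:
s(y) = 32 + 6*y (s(y) = -4 + 6*(y + 6) = -4 + 6*(6 + y) = -4 + (36 + 6*y) = 32 + 6*y)
c(J) = J⁻² (c(J) = 1/(J²) = J⁻²)
U = 19711/256 (U = 77 - 1/(32 + 6*(-2 - 1*6))² = 77 - 1/(32 + 6*(-2 - 6))² = 77 - 1/(32 + 6*(-8))² = 77 - 1/(32 - 48)² = 77 - 1/(-16)² = 77 - 1*1/256 = 77 - 1/256 = 19711/256 ≈ 76.996)
U² = (19711/256)² = 388523521/65536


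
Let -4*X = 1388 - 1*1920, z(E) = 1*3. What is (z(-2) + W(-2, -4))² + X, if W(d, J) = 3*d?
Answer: 142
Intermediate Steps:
z(E) = 3
X = 133 (X = -(1388 - 1*1920)/4 = -(1388 - 1920)/4 = -¼*(-532) = 133)
(z(-2) + W(-2, -4))² + X = (3 + 3*(-2))² + 133 = (3 - 6)² + 133 = (-3)² + 133 = 9 + 133 = 142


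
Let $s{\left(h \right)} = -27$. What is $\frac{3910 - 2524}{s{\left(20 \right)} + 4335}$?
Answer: $\frac{231}{718} \approx 0.32173$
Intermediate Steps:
$\frac{3910 - 2524}{s{\left(20 \right)} + 4335} = \frac{3910 - 2524}{-27 + 4335} = \frac{3910 - 2524}{4308} = \left(3910 - 2524\right) \frac{1}{4308} = 1386 \cdot \frac{1}{4308} = \frac{231}{718}$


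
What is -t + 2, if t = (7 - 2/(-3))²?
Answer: -511/9 ≈ -56.778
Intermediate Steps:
t = 529/9 (t = (7 - 2*(-⅓))² = (7 + ⅔)² = (23/3)² = 529/9 ≈ 58.778)
-t + 2 = -1*529/9 + 2 = -529/9 + 2 = -511/9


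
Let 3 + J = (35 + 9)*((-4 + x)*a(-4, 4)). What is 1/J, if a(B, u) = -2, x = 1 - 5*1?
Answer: 1/701 ≈ 0.0014265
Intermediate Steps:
x = -4 (x = 1 - 5 = -4)
J = 701 (J = -3 + (35 + 9)*((-4 - 4)*(-2)) = -3 + 44*(-8*(-2)) = -3 + 44*16 = -3 + 704 = 701)
1/J = 1/701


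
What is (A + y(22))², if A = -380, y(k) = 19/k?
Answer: 69572281/484 ≈ 1.4374e+5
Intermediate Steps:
(A + y(22))² = (-380 + 19/22)² = (-8341/22)² = 69572281/484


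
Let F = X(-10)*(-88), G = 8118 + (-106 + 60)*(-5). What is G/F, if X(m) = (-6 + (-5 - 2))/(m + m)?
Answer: -20870/143 ≈ -145.94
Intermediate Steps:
X(m) = -13/(2*m) (X(m) = (-6 - 7)/((2*m)) = -13/(2*m))
G = 8348 (G = 8118 - 46*(-5) = 8118 + 230 = 8348)
F = -286/5 (F = -13/2/(-10)*(-88) = -13/2*(-⅒)*(-88) = (13/20)*(-88) = -286/5 ≈ -57.200)
G/F = 8348/(-286/5) = 8348*(-5/286) = -20870/143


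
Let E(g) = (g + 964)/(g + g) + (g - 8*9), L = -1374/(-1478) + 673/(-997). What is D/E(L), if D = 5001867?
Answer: 345665514665866356/125903078123519 ≈ 2745.5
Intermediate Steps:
L = 187592/736783 (L = -1374*(-1/1478) + 673*(-1/997) = 687/739 - 673/997 = 187592/736783 ≈ 0.25461)
E(g) = -72 + g + (964 + g)/(2*g) (E(g) = (964 + g)/((2*g)) + (g - 72) = (964 + g)*(1/(2*g)) + (-72 + g) = (964 + g)/(2*g) + (-72 + g) = -72 + g + (964 + g)/(2*g))
D/E(L) = 5001867/(-143/2 + 187592/736783 + 482/(187592/736783)) = 5001867/(-143/2 + 187592/736783 + 482*(736783/187592)) = 5001867/(-143/2 + 187592/736783 + 177564703/93796) = 5001867/(125903078123519/69107298268) = 5001867*(69107298268/125903078123519) = 345665514665866356/125903078123519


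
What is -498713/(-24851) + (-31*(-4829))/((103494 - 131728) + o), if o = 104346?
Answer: 41678213705/1891459312 ≈ 22.035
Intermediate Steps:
-498713/(-24851) + (-31*(-4829))/((103494 - 131728) + o) = -498713/(-24851) + (-31*(-4829))/((103494 - 131728) + 104346) = -498713*(-1/24851) + 149699/(-28234 + 104346) = 498713/24851 + 149699/76112 = 41678213705/1891459312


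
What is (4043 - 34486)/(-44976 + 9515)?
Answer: 30443/35461 ≈ 0.85849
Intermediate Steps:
(4043 - 34486)/(-44976 + 9515) = -30443/(-35461) = -30443*(-1/35461) = 30443/35461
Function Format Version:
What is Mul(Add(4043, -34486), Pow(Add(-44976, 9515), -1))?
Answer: Rational(30443, 35461) ≈ 0.85849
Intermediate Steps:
Mul(Add(4043, -34486), Pow(Add(-44976, 9515), -1)) = Mul(-30443, Pow(-35461, -1)) = Mul(-30443, Rational(-1, 35461)) = Rational(30443, 35461)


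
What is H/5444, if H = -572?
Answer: -143/1361 ≈ -0.10507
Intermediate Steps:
H/5444 = -572/5444 = -572*1/5444 = -143/1361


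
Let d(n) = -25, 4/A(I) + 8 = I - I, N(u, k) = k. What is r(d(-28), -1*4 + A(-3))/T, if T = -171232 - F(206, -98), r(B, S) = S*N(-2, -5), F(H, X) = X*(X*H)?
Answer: -15/1433104 ≈ -1.0467e-5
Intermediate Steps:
A(I) = -1/2 (A(I) = 4/(-8 + (I - I)) = 4/(-8 + 0) = 4/(-8) = 4*(-1/8) = -1/2)
F(H, X) = H*X**2 (F(H, X) = X*(H*X) = H*X**2)
r(B, S) = -5*S (r(B, S) = S*(-5) = -5*S)
T = -2149656 (T = -171232 - 206*(-98)**2 = -171232 - 206*9604 = -171232 - 1*1978424 = -171232 - 1978424 = -2149656)
r(d(-28), -1*4 + A(-3))/T = -5*(-1*4 - 1/2)/(-2149656) = -5*(-4 - 1/2)*(-1/2149656) = -5*(-9/2)*(-1/2149656) = (45/2)*(-1/2149656) = -15/1433104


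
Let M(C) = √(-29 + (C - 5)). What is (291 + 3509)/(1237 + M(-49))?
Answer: 1175150/382563 - 950*I*√83/382563 ≈ 3.0718 - 0.022624*I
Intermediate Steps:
M(C) = √(-34 + C) (M(C) = √(-29 + (-5 + C)) = √(-34 + C))
(291 + 3509)/(1237 + M(-49)) = (291 + 3509)/(1237 + √(-34 - 49)) = 3800/(1237 + √(-83)) = 3800/(1237 + I*√83)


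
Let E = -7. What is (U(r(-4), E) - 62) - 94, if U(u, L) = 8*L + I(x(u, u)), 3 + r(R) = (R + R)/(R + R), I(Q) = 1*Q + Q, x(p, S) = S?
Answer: -216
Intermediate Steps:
I(Q) = 2*Q (I(Q) = Q + Q = 2*Q)
r(R) = -2 (r(R) = -3 + (R + R)/(R + R) = -3 + (2*R)/((2*R)) = -3 + (2*R)*(1/(2*R)) = -3 + 1 = -2)
U(u, L) = 2*u + 8*L (U(u, L) = 8*L + 2*u = 2*u + 8*L)
(U(r(-4), E) - 62) - 94 = ((2*(-2) + 8*(-7)) - 62) - 94 = ((-4 - 56) - 62) - 94 = (-60 - 62) - 94 = -122 - 94 = -216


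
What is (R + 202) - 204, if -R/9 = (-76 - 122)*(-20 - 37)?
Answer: -101576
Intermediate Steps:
R = -101574 (R = -9*(-76 - 122)*(-20 - 37) = -(-1782)*(-57) = -9*11286 = -101574)
(R + 202) - 204 = (-101574 + 202) - 204 = -101372 - 204 = -101576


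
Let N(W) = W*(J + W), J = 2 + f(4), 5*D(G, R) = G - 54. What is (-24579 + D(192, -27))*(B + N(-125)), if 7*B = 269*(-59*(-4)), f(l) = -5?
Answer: -21541889388/35 ≈ -6.1548e+8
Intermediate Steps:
D(G, R) = -54/5 + G/5 (D(G, R) = (G - 54)/5 = (-54 + G)/5 = -54/5 + G/5)
J = -3 (J = 2 - 5 = -3)
N(W) = W*(-3 + W)
B = 63484/7 (B = (269*(-59*(-4)))/7 = (269*236)/7 = (⅐)*63484 = 63484/7 ≈ 9069.1)
(-24579 + D(192, -27))*(B + N(-125)) = (-24579 + (-54/5 + (⅕)*192))*(63484/7 - 125*(-3 - 125)) = (-24579 + (-54/5 + 192/5))*(63484/7 - 125*(-128)) = (-24579 + 138/5)*(63484/7 + 16000) = -122757/5*175484/7 = -21541889388/35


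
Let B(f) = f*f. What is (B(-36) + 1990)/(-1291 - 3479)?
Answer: -31/45 ≈ -0.68889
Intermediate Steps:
B(f) = f²
(B(-36) + 1990)/(-1291 - 3479) = ((-36)² + 1990)/(-1291 - 3479) = (1296 + 1990)/(-4770) = 3286*(-1/4770) = -31/45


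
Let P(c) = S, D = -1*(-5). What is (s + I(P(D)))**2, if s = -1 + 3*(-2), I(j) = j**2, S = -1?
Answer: 36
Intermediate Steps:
D = 5
P(c) = -1
s = -7 (s = -1 - 6 = -7)
(s + I(P(D)))**2 = (-7 + (-1)**2)**2 = (-7 + 1)**2 = (-6)**2 = 36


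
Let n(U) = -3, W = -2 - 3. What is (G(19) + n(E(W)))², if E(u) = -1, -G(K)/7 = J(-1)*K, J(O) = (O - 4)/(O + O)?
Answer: 450241/4 ≈ 1.1256e+5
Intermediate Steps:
J(O) = (-4 + O)/(2*O) (J(O) = (-4 + O)/((2*O)) = (-4 + O)*(1/(2*O)) = (-4 + O)/(2*O))
W = -5
G(K) = -35*K/2 (G(K) = -7*(½)*(-4 - 1)/(-1)*K = -7*(½)*(-1)*(-5)*K = -35*K/2)
(G(19) + n(E(W)))² = (-35/2*19 - 3)² = (-665/2 - 3)² = (-671/2)² = 450241/4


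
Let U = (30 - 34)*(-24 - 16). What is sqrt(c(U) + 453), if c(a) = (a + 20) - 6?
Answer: sqrt(627) ≈ 25.040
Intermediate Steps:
U = 160 (U = -4*(-40) = 160)
c(a) = 14 + a (c(a) = (20 + a) - 6 = 14 + a)
sqrt(c(U) + 453) = sqrt((14 + 160) + 453) = sqrt(174 + 453) = sqrt(627)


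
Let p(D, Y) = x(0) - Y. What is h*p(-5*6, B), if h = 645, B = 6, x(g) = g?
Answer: -3870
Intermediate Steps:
p(D, Y) = -Y (p(D, Y) = 0 - Y = -Y)
h*p(-5*6, B) = 645*(-1*6) = 645*(-6) = -3870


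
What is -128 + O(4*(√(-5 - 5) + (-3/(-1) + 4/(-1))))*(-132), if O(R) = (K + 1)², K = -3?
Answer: -656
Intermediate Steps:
O(R) = 4 (O(R) = (-3 + 1)² = (-2)² = 4)
-128 + O(4*(√(-5 - 5) + (-3/(-1) + 4/(-1))))*(-132) = -128 + 4*(-132) = -128 - 528 = -656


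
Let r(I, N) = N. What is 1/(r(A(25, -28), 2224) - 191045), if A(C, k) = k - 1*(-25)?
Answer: -1/188821 ≈ -5.2960e-6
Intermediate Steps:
A(C, k) = 25 + k (A(C, k) = k + 25 = 25 + k)
1/(r(A(25, -28), 2224) - 191045) = 1/(2224 - 191045) = 1/(-188821) = -1/188821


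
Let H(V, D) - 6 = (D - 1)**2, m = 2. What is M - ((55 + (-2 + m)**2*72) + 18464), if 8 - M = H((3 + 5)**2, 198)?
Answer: -57326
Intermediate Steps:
H(V, D) = 6 + (-1 + D)**2 (H(V, D) = 6 + (D - 1)**2 = 6 + (-1 + D)**2)
M = -38807 (M = 8 - (6 + (-1 + 198)**2) = 8 - (6 + 197**2) = 8 - (6 + 38809) = 8 - 1*38815 = 8 - 38815 = -38807)
M - ((55 + (-2 + m)**2*72) + 18464) = -38807 - ((55 + (-2 + 2)**2*72) + 18464) = -38807 - ((55 + 0**2*72) + 18464) = -38807 - ((55 + 0*72) + 18464) = -38807 - ((55 + 0) + 18464) = -38807 - (55 + 18464) = -38807 - 1*18519 = -38807 - 18519 = -57326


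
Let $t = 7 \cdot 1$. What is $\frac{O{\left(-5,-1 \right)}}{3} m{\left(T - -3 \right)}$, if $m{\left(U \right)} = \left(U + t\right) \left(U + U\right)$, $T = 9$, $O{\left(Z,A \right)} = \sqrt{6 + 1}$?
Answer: $152 \sqrt{7} \approx 402.15$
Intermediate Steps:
$O{\left(Z,A \right)} = \sqrt{7}$
$t = 7$
$m{\left(U \right)} = 2 U \left(7 + U\right)$ ($m{\left(U \right)} = \left(U + 7\right) \left(U + U\right) = \left(7 + U\right) 2 U = 2 U \left(7 + U\right)$)
$\frac{O{\left(-5,-1 \right)}}{3} m{\left(T - -3 \right)} = \frac{\sqrt{7}}{3} \cdot 2 \left(9 - -3\right) \left(7 + \left(9 - -3\right)\right) = \sqrt{7} \cdot \frac{1}{3} \cdot 2 \left(9 + 3\right) \left(7 + \left(9 + 3\right)\right) = \frac{\sqrt{7}}{3} \cdot 2 \cdot 12 \left(7 + 12\right) = \frac{\sqrt{7}}{3} \cdot 2 \cdot 12 \cdot 19 = \frac{\sqrt{7}}{3} \cdot 456 = 152 \sqrt{7}$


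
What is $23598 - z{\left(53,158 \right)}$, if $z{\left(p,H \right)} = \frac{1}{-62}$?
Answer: $\frac{1463077}{62} \approx 23598.0$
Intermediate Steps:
$z{\left(p,H \right)} = - \frac{1}{62}$
$23598 - z{\left(53,158 \right)} = 23598 - - \frac{1}{62} = 23598 + \frac{1}{62} = \frac{1463077}{62}$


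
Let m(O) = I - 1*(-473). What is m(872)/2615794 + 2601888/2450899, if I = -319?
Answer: 3403190228759/3205523449403 ≈ 1.0617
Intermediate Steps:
m(O) = 154 (m(O) = -319 - 1*(-473) = -319 + 473 = 154)
m(872)/2615794 + 2601888/2450899 = 154/2615794 + 2601888/2450899 = 154*(1/2615794) + 2601888*(1/2450899) = 77/1307897 + 2601888/2450899 = 3403190228759/3205523449403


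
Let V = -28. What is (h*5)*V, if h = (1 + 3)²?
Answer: -2240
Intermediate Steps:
h = 16 (h = 4² = 16)
(h*5)*V = (16*5)*(-28) = 80*(-28) = -2240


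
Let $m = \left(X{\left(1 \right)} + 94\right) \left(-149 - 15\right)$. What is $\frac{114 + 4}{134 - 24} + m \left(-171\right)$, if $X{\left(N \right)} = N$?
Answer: $\frac{146529959}{55} \approx 2.6642 \cdot 10^{6}$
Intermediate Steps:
$m = -15580$ ($m = \left(1 + 94\right) \left(-149 - 15\right) = 95 \left(-164\right) = -15580$)
$\frac{114 + 4}{134 - 24} + m \left(-171\right) = \frac{114 + 4}{134 - 24} - -2664180 = \frac{118}{134 + \left(-55 + 31\right)} + 2664180 = \frac{118}{134 - 24} + 2664180 = \frac{118}{110} + 2664180 = 118 \cdot \frac{1}{110} + 2664180 = \frac{59}{55} + 2664180 = \frac{146529959}{55}$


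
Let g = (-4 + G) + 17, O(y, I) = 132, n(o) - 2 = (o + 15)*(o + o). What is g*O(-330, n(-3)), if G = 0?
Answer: 1716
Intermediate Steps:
n(o) = 2 + 2*o*(15 + o) (n(o) = 2 + (o + 15)*(o + o) = 2 + (15 + o)*(2*o) = 2 + 2*o*(15 + o))
g = 13 (g = (-4 + 0) + 17 = -4 + 17 = 13)
g*O(-330, n(-3)) = 13*132 = 1716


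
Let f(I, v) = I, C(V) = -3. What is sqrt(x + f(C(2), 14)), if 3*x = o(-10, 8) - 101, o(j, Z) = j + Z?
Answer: 4*I*sqrt(21)/3 ≈ 6.1101*I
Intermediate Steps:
o(j, Z) = Z + j
x = -103/3 (x = ((8 - 10) - 101)/3 = (-2 - 101)/3 = (1/3)*(-103) = -103/3 ≈ -34.333)
sqrt(x + f(C(2), 14)) = sqrt(-103/3 - 3) = sqrt(-112/3) = 4*I*sqrt(21)/3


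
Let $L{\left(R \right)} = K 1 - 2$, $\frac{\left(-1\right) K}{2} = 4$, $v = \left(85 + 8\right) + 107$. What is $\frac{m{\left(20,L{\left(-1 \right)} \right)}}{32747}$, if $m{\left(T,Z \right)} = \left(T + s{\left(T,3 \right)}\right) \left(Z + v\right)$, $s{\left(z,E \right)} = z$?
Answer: $\frac{7600}{32747} \approx 0.23208$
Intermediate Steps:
$v = 200$ ($v = 93 + 107 = 200$)
$K = -8$ ($K = \left(-2\right) 4 = -8$)
$L{\left(R \right)} = -10$ ($L{\left(R \right)} = \left(-8\right) 1 - 2 = -8 - 2 = -10$)
$m{\left(T,Z \right)} = 2 T \left(200 + Z\right)$ ($m{\left(T,Z \right)} = \left(T + T\right) \left(Z + 200\right) = 2 T \left(200 + Z\right)$)
$\frac{m{\left(20,L{\left(-1 \right)} \right)}}{32747} = \frac{2 \cdot 20 \left(200 - 10\right)}{32747} = 2 \cdot 20 \cdot 190 \cdot \frac{1}{32747} = 7600 \cdot \frac{1}{32747} = \frac{7600}{32747}$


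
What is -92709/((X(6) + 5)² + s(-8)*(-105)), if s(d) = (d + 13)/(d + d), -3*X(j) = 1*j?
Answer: -494448/223 ≈ -2217.3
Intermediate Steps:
X(j) = -j/3
s(d) = (13 + d)/(2*d) (s(d) = (13 + d)/((2*d)) = (13 + d)*(1/(2*d)) = (13 + d)/(2*d))
-92709/((X(6) + 5)² + s(-8)*(-105)) = -92709/((-⅓*6 + 5)² + ((½)*(13 - 8)/(-8))*(-105)) = -92709/((-2 + 5)² + ((½)*(-⅛)*5)*(-105)) = -92709/(3² - 5/16*(-105)) = -92709/(9 + 525/16) = -92709/669/16 = -92709*16/669 = -494448/223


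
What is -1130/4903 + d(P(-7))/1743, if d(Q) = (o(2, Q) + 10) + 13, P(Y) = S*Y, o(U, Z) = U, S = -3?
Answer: -1847015/8545929 ≈ -0.21613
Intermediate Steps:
P(Y) = -3*Y
d(Q) = 25 (d(Q) = (2 + 10) + 13 = 12 + 13 = 25)
-1130/4903 + d(P(-7))/1743 = -1130/4903 + 25/1743 = -1847015/8545929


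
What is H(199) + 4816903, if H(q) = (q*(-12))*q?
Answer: 4341691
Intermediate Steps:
H(q) = -12*q² (H(q) = (-12*q)*q = -12*q²)
H(199) + 4816903 = -12*199² + 4816903 = -12*39601 + 4816903 = -475212 + 4816903 = 4341691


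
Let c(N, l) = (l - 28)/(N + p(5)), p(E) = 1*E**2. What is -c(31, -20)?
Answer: 6/7 ≈ 0.85714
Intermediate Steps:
p(E) = E**2
c(N, l) = (-28 + l)/(25 + N) (c(N, l) = (l - 28)/(N + 5**2) = (-28 + l)/(N + 25) = (-28 + l)/(25 + N))
-c(31, -20) = -(-28 - 20)/(25 + 31) = -(-48)/56 = -1*(-6/7) = 6/7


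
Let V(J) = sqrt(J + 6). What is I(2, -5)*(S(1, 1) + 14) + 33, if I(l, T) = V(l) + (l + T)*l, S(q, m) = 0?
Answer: -51 + 28*sqrt(2) ≈ -11.402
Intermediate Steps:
V(J) = sqrt(6 + J)
I(l, T) = sqrt(6 + l) + l*(T + l) (I(l, T) = sqrt(6 + l) + (l + T)*l = sqrt(6 + l) + (T + l)*l = sqrt(6 + l) + l*(T + l))
I(2, -5)*(S(1, 1) + 14) + 33 = (2**2 + sqrt(6 + 2) - 5*2)*(0 + 14) + 33 = (4 + sqrt(8) - 10)*14 + 33 = (4 + 2*sqrt(2) - 10)*14 + 33 = (-6 + 2*sqrt(2))*14 + 33 = (-84 + 28*sqrt(2)) + 33 = -51 + 28*sqrt(2)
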